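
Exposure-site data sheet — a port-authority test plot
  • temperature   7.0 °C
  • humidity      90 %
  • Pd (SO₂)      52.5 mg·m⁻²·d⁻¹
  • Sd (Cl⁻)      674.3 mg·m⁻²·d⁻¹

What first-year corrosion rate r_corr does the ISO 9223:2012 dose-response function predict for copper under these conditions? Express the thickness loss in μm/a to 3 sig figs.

r_corr = 4.20 μm/a

copper: f(T) = +0.126·(T−10) [T≤10 °C] = -0.3780
  SO₂ term: 0.0053·52.5^0.26·exp(0.059·90-0.3780) = 2.058
  Cl⁻ term: 0.01025·674.3^0.27·exp(0.036·90+0.049·7.0) = 2.141
  sum: 2.058 + 2.141 → r_corr = 4.199 μm/a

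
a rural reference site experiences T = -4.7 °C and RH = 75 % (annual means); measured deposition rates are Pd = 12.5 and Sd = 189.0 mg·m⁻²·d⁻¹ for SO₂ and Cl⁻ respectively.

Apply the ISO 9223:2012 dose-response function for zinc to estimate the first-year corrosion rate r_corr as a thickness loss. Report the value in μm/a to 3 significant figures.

r_corr = 1.13 μm/a

zinc: temperature factor f = +0.038·(-14.7) = -0.5586
  SO₂ term: 0.0129·12.5^0.44·exp(0.046·75-0.5586) = 0.7062
  Sd branch = 0.0175·Sd^0.57·e^(0.008·RH+0.085·T) = 0.4243 μm/a
  r_corr = 0.7062 + 0.4243 = 1.131 μm/a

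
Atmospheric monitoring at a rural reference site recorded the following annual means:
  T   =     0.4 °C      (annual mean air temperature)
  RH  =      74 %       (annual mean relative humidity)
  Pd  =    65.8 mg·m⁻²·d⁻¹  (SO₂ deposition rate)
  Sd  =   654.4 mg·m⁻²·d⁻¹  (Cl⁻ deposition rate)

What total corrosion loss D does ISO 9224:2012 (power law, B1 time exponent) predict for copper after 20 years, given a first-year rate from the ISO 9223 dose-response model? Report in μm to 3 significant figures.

copper: temperature factor f = +0.126·(-9.6) = -1.2096
  Pd branch = 0.0053·Pd^0.26·e^(0.059·RH+f) = 0.3697 μm/a
  Sd branch = 0.01025·Sd^0.27·e^(0.036·RH+0.049·T) = 0.8639 μm/a
  sum: 0.3697 + 0.8639 → r_corr = 1.234 μm/a
Long-term exponent b (ISO 9224 Table 2, B1) = 0.667
  D(20) = 1.234 × 20^0.667 = 1.234 × 7.375 = 9.098 μm

D(20) = 9.10 μm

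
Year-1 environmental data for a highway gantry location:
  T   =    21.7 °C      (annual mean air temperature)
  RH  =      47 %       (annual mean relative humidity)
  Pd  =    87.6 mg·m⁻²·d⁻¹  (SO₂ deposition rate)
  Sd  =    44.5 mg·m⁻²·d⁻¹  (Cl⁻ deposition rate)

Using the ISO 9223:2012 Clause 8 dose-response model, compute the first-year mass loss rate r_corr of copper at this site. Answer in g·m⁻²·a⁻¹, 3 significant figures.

r_corr = 4.98 g·m⁻²·a⁻¹

copper: temperature factor f = -0.080·(11.7) = -0.9360
  sulphur-dioxide contribution → 0.1064 μm/a
  chloride contribution → 0.4492 μm/a
  total first-year rate 0.5556 μm/a
Convert to mass loss: 0.5556 μm/a × 8.96 g/cm³ = 4.978 g·m⁻²·a⁻¹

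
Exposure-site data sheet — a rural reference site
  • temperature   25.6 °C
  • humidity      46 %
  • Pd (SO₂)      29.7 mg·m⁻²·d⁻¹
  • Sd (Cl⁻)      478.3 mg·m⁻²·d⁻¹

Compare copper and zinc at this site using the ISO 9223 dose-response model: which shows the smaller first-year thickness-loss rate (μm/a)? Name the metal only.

copper

copper: temperature factor f = -0.080·(15.6) = -1.2480
  SO₂ term: 0.0053·29.7^0.26·exp(0.059·46-1.2480) = 0.05545
  Cl⁻ term: 0.01025·478.3^0.27·exp(0.036·46+0.049·25.6) = 0.9959
  sum: 0.05545 + 0.9959 → r_corr = 1.051 μm/a
zinc: f(T) = -0.071·(T−10) [T>10 °C] = -1.1076
  Pd branch = 0.0129·Pd^0.44·e^(0.046·RH+f) = 0.1572 μm/a
  Sd branch = 0.0175·Sd^0.57·e^(0.008·RH+0.085·T) = 7.504 μm/a
  sum: 0.1572 + 7.504 → r_corr = 7.662 μm/a
Ordering by μm/a: zinc (7.66) > copper (1.05)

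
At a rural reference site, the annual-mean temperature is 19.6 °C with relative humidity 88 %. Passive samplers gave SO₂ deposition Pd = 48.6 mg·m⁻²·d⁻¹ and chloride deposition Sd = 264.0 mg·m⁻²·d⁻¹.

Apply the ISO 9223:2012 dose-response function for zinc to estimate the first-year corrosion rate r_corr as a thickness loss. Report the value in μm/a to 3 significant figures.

zinc: f(T) = -0.071·(T−10) [T>10 °C] = -0.6816
  SO₂ term: 0.0129·48.6^0.44·exp(0.046·88-0.6816) = 2.064
  Cl⁻ term: 0.0175·264.0^0.57·exp(0.008·88+0.085·19.6) = 4.494
  sum: 2.064 + 4.494 → r_corr = 6.558 μm/a

r_corr = 6.56 μm/a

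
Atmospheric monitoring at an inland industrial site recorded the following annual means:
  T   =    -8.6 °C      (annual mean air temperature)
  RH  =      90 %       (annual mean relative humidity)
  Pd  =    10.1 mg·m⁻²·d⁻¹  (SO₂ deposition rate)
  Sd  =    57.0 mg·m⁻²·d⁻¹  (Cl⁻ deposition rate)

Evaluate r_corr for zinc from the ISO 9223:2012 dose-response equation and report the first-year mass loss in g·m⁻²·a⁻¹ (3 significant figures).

r_corr = 9.13 g·m⁻²·a⁻¹

zinc: T≤10 °C ⇒ hinge +0.038·(-8.6−10) = -0.7068
  Pd branch = 0.0129·Pd^0.44·e^(0.046·RH+f) = 1.105 μm/a
  Cl⁻ term: 0.0175·57.0^0.57·exp(0.008·90+0.085·-8.6) = 0.1734
  r_corr = 1.105 + 0.1734 = 1.279 μm/a
Convert to mass loss: 1.279 μm/a × 7.14 g/cm³ = 9.131 g·m⁻²·a⁻¹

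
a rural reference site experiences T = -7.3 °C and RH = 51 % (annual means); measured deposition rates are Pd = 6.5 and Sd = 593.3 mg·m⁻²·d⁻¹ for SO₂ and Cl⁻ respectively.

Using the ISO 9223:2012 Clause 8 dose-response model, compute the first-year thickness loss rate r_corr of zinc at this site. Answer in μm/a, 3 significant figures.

r_corr = 0.698 μm/a

zinc: temperature factor f = +0.038·(-17.3) = -0.6574
  SO₂ term: 0.0129·6.5^0.44·exp(0.046·51-0.6574) = 0.1591
  Sd branch = 0.0175·Sd^0.57·e^(0.008·RH+0.085·T) = 0.5389 μm/a
  sum: 0.1591 + 0.5389 → r_corr = 0.698 μm/a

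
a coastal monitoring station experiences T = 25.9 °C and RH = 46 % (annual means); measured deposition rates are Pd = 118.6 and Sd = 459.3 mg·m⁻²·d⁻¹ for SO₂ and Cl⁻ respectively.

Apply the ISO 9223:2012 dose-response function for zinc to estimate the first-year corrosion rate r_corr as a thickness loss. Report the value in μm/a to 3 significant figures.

zinc: f(T) = -0.071·(T−10) [T>10 °C] = -1.1289
  SO₂ term: 0.0129·118.6^0.44·exp(0.046·46-1.1289) = 0.2831
  Sd branch = 0.0175·Sd^0.57·e^(0.008·RH+0.085·T) = 7.522 μm/a
  sum: 0.2831 + 7.522 → r_corr = 7.805 μm/a

r_corr = 7.81 μm/a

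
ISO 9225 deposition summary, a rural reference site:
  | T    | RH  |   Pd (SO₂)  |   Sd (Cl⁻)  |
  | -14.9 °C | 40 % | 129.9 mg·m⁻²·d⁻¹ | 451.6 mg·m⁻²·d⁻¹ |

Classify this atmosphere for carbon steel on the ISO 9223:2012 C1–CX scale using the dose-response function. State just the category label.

C2

carbon steel: f(T) = +0.150·(T−10) [T≤10 °C] = -3.7350
  Pd branch = 1.77·Pd^0.52·e^(0.02·RH+f) = 1.181 μm/a
  Cl⁻ term: 0.102·451.6^0.62·exp(0.033·40+0.04·-14.9) = 9.311
  r_corr = 1.181 + 9.311 = 10.49 μm/a
10.5 μm/a falls in (1.3, 25] for carbon steel → category C2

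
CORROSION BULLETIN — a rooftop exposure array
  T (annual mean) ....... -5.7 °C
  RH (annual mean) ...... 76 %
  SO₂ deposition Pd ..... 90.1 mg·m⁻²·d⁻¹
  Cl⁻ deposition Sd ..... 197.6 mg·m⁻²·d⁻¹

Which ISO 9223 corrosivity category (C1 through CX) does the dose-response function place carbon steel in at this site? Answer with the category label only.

C3

carbon steel: f(T) = +0.150·(T−10) [T≤10 °C] = -2.3550
  SO₂ term: 1.77·90.1^0.52·exp(0.02·76-2.3550) = 7.976
  Sd branch = 0.102·Sd^0.62·e^(0.033·RH+0.04·T) = 26.44 μm/a
  r_corr = 7.976 + 26.44 = 34.41 μm/a
34.4 μm/a falls in (25, 50] for carbon steel → category C3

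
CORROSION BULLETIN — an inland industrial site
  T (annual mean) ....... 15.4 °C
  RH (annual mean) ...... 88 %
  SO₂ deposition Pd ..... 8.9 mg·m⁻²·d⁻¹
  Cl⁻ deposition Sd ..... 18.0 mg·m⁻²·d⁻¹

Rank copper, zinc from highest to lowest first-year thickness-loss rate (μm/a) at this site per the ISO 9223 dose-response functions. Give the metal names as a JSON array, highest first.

copper: T>10 °C ⇒ hinge -0.080·(15.4−10) = -0.4320
  Pd branch = 0.0053·Pd^0.26·e^(0.059·RH+f) = 1.092 μm/a
  Cl⁻ term: 0.01025·18.0^0.27·exp(0.036·88+0.049·15.4) = 1.13
  sum: 1.092 + 1.13 → r_corr = 2.223 μm/a
zinc: T>10 °C ⇒ hinge -0.071·(15.4−10) = -0.3834
  SO₂ term: 0.0129·8.9^0.44·exp(0.046·88-0.3834) = 1.318
  Sd branch = 0.0175·Sd^0.57·e^(0.008·RH+0.085·T) = 0.6804 μm/a
  r_corr = 1.318 + 0.6804 = 1.998 μm/a
Ordering by μm/a: copper (2.22) > zinc (2)

["copper", "zinc"]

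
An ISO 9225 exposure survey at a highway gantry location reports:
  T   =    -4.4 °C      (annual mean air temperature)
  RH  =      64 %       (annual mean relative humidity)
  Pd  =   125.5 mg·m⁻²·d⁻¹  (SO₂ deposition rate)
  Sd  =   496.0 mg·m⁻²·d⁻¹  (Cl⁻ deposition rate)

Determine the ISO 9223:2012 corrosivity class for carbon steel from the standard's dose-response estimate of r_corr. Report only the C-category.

C3

carbon steel: temperature factor f = +0.150·(-14.4) = -2.1600
  SO₂ term: 1.77·125.5^0.52·exp(0.02·64-2.1600) = 9.059
  Sd branch = 0.102·Sd^0.62·e^(0.033·RH+0.04·T) = 33.16 μm/a
  sum: 9.059 + 33.16 → r_corr = 42.22 μm/a
42.2 μm/a falls in (25, 50] for carbon steel → category C3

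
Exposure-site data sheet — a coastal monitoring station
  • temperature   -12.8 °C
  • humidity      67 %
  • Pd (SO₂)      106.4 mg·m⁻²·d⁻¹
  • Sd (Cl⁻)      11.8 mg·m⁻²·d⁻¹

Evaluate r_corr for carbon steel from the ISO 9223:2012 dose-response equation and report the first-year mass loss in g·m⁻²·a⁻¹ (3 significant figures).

r_corr = 39.9 g·m⁻²·a⁻¹

carbon steel: f(T) = +0.150·(T−10) [T≤10 °C] = -3.4200
  sulphur-dioxide contribution → 2.504 μm/a
  chloride contribution → 2.577 μm/a
  total first-year rate 5.081 μm/a
Convert to mass loss: 5.081 μm/a × 7.85 g/cm³ = 39.88 g·m⁻²·a⁻¹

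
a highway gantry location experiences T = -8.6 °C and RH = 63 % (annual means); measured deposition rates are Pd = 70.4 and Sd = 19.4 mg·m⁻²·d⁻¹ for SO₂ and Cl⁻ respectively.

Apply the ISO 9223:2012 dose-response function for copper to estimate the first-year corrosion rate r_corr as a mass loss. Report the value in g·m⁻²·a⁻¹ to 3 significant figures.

r_corr = 1.86 g·m⁻²·a⁻¹

copper: f(T) = +0.126·(T−10) [T≤10 °C] = -2.3436
  sulphur-dioxide contribution → 0.06326 μm/a
  chloride contribution → 0.1447 μm/a
  total first-year rate 0.2079 μm/a
Convert to mass loss: 0.2079 μm/a × 8.96 g/cm³ = 1.863 g·m⁻²·a⁻¹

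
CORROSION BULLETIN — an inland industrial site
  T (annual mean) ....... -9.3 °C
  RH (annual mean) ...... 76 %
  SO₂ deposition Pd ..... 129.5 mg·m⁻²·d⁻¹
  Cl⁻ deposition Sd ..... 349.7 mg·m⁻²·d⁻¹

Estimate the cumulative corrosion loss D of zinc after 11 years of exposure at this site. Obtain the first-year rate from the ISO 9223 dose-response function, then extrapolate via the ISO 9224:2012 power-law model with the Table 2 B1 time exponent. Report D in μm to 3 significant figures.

zinc: f(T) = +0.038·(T−10) [T≤10 °C] = -0.7334
  Pd branch = 0.0129·Pd^0.44·e^(0.046·RH+f) = 1.737 μm/a
  Cl⁻ term: 0.0175·349.7^0.57·exp(0.008·76+0.085·-9.3) = 0.4109
  r_corr = 1.737 + 0.4109 = 2.148 μm/a
Power-law: D(11) = r_corr · 11^0.813
  D(11) = 2.148 × 11^0.813 = 2.148 × 7.025 = 15.09 μm

D(11) = 15.1 μm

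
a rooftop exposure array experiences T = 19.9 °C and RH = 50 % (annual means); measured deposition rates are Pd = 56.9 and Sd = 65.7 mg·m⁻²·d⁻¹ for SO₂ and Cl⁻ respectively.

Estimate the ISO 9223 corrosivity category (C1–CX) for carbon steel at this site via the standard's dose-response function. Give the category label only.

carbon steel: temperature factor f = -0.054·(9.9) = -0.5346
  SO₂ term: 1.77·56.9^0.52·exp(0.02·50-0.5346) = 23.05
  Sd branch = 0.102·Sd^0.62·e^(0.033·RH+0.04·T) = 15.77 μm/a
  r_corr = 23.05 + 15.77 = 38.82 μm/a
38.8 μm/a falls in (25, 50] for carbon steel → category C3

C3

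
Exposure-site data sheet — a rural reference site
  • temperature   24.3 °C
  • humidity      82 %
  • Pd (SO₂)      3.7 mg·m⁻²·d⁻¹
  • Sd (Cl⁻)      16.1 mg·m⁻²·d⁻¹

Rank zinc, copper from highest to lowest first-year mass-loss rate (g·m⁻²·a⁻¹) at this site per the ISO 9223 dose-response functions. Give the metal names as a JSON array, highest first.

["copper", "zinc"]

zinc: temperature factor f = -0.071·(14.3) = -1.0153
  Pd branch = 0.0129·Pd^0.44·e^(0.046·RH+f) = 0.3613 μm/a
  Sd branch = 0.0175·Sd^0.57·e^(0.008·RH+0.085·T) = 1.297 μm/a
  r_corr = 0.3613 + 1.297 = 1.658 μm/a
  mass loss = 1.658 μm/a × 7.14 g/cm³ = 11.84 g·m⁻²·a⁻¹
copper: f(T) = -0.080·(T−10) [T>10 °C] = -1.1440
  Pd branch = 0.0053·Pd^0.26·e^(0.059·RH+f) = 0.2994 μm/a
  Cl⁻ term: 0.01025·16.1^0.27·exp(0.036·82+0.049·24.3) = 1.367
  sum: 0.2994 + 1.367 → r_corr = 1.666 μm/a
  mass loss = 1.666 μm/a × 8.96 g/cm³ = 14.93 g·m⁻²·a⁻¹
Ordering by g·m⁻²·a⁻¹: copper (14.9) > zinc (11.8)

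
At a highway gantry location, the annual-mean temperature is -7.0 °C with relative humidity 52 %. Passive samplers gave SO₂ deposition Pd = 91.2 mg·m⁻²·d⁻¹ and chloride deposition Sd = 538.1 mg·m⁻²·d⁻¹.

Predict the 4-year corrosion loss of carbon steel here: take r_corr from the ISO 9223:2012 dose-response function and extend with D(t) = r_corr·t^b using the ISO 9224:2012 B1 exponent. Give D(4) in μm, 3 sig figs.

D(4) = 52.1 μm

carbon steel: temperature factor f = +0.150·(-17.0) = -2.5500
  sulphur-dioxide contribution → 4.087 μm/a
  chloride contribution → 21.15 μm/a
  total first-year rate 25.24 μm/a
Power-law: D(4) = r_corr · 4^0.523
  D(4) = 25.24 × 4^0.523 = 25.24 × 2.065 = 52.12 μm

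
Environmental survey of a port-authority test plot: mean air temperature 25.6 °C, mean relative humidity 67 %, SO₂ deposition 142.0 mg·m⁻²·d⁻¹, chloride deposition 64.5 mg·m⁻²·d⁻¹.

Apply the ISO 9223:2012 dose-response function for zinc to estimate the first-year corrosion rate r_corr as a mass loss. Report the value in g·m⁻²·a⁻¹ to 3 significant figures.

r_corr = 26.1 g·m⁻²·a⁻¹

zinc: temperature factor f = -0.071·(15.6) = -1.1076
  sulphur-dioxide contribution → 0.8224 μm/a
  chloride contribution → 2.833 μm/a
  ⇒ r_corr(zinc) = 3.656 μm/a
Convert to mass loss: 3.656 μm/a × 7.14 g/cm³ = 26.1 g·m⁻²·a⁻¹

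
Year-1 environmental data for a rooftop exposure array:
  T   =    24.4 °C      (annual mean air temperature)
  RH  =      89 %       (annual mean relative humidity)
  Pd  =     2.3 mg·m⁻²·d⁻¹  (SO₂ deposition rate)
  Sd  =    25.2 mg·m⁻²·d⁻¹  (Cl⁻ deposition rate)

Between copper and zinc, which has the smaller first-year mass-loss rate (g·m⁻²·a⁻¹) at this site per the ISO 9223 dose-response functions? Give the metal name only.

copper: temperature factor f = -0.080·(14.4) = -1.1520
  Pd branch = 0.0053·Pd^0.26·e^(0.059·RH+f) = 0.3967 μm/a
  Cl⁻ term: 0.01025·25.2^0.27·exp(0.036·89+0.049·24.4) = 1.994
  sum: 0.3967 + 1.994 → r_corr = 2.391 μm/a
  mass loss = 2.391 μm/a × 8.96 g/cm³ = 21.43 g·m⁻²·a⁻¹
zinc: temperature factor f = -0.071·(14.4) = -1.0224
  SO₂ term: 0.0129·2.3^0.44·exp(0.046·89-1.0224) = 0.4015
  Sd branch = 0.0175·Sd^0.57·e^(0.008·RH+0.085·T) = 1.786 μm/a
  r_corr = 0.4015 + 1.786 = 2.187 μm/a
  mass loss = 2.187 μm/a × 7.14 g/cm³ = 15.62 g·m⁻²·a⁻¹
Ordering by g·m⁻²·a⁻¹: copper (21.4) > zinc (15.6)

zinc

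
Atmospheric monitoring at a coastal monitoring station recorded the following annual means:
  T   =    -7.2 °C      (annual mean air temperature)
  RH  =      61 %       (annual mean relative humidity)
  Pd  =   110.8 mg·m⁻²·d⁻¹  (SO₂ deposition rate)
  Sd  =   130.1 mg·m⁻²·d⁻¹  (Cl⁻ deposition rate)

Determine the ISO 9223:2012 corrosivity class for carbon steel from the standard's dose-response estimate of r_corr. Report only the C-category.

carbon steel: T≤10 °C ⇒ hinge +0.150·(-7.2−10) = -2.5800
  SO₂ term: 1.77·110.8^0.52·exp(0.02·61-2.5800) = 5.254
  Cl⁻ term: 0.102·130.1^0.62·exp(0.033·61+0.04·-7.2) = 11.71
  r_corr = 5.254 + 11.71 = 16.97 μm/a
ISO 9223 Table 2 (carbon steel): 1.3 < 17 ≤ 25 μm/a ⇒ C2

C2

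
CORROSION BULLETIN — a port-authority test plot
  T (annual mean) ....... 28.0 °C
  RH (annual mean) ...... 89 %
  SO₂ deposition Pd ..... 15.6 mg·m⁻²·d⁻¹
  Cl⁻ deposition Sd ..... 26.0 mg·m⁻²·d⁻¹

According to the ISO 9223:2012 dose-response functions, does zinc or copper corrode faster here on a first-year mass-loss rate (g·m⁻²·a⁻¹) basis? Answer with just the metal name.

zinc: f(T) = -0.071·(T−10) [T>10 °C] = -1.2780
  SO₂ term: 0.0129·15.6^0.44·exp(0.046·89-1.2780) = 0.722
  Cl⁻ term: 0.0175·26.0^0.57·exp(0.008·89+0.085·28.0) = 2.468
  r_corr = 0.722 + 2.468 = 3.19 μm/a
  mass loss = 3.19 μm/a × 7.14 g/cm³ = 22.78 g·m⁻²·a⁻¹
copper: f(T) = -0.080·(T−10) [T>10 °C] = -1.4400
  SO₂ term: 0.0053·15.6^0.26·exp(0.059·89-1.4400) = 0.4893
  Sd branch = 0.01025·Sd^0.27·e^(0.036·RH+0.049·T) = 2.399 μm/a
  sum: 0.4893 + 2.399 → r_corr = 2.889 μm/a
  mass loss = 2.889 μm/a × 8.96 g/cm³ = 25.88 g·m⁻²·a⁻¹
Ordering by g·m⁻²·a⁻¹: copper (25.9) > zinc (22.8)

copper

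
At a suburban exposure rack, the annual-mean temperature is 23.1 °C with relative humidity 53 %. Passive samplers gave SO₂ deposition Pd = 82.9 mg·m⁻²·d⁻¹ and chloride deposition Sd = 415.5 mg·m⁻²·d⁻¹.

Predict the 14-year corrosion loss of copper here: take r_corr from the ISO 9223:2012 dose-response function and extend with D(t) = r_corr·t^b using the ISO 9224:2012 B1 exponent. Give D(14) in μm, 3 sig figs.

D(14) = 7.12 μm

copper: T>10 °C ⇒ hinge -0.080·(23.1−10) = -1.0480
  SO₂ term: 0.0053·82.9^0.26·exp(0.059·53-1.0480) = 0.1337
  Sd branch = 0.01025·Sd^0.27·e^(0.036·RH+0.049·T) = 1.091 μm/a
  sum: 0.1337 + 1.091 → r_corr = 1.225 μm/a
ISO 9224: D(t) = r_corr · t^b with b = 0.667 (copper, B1)
  D(14) = 1.225 × 14^0.667 = 1.225 × 5.814 = 7.122 μm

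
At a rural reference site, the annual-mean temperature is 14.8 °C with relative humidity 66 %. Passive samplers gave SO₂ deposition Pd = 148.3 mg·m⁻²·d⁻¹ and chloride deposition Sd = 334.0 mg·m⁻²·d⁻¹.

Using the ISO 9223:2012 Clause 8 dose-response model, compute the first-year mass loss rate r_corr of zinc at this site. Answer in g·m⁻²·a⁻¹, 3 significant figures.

r_corr = 32.8 g·m⁻²·a⁻¹

zinc: f(T) = -0.071·(T−10) [T>10 °C] = -0.3408
  Pd branch = 0.0129·Pd^0.44·e^(0.046·RH+f) = 1.723 μm/a
  Sd branch = 0.0175·Sd^0.57·e^(0.008·RH+0.085·T) = 2.866 μm/a
  sum: 1.723 + 2.866 → r_corr = 4.589 μm/a
Convert to mass loss: 4.589 μm/a × 7.14 g/cm³ = 32.77 g·m⁻²·a⁻¹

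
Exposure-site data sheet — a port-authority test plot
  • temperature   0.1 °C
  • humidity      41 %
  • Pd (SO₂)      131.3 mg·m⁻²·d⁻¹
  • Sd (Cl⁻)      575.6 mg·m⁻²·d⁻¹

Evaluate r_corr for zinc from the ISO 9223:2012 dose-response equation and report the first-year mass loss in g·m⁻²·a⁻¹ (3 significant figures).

r_corr = 10.1 g·m⁻²·a⁻¹

zinc: f(T) = +0.038·(T−10) [T≤10 °C] = -0.3762
  sulphur-dioxide contribution → 0.4993 μm/a
  chloride contribution → 0.9172 μm/a
  ⇒ r_corr(zinc) = 1.416 μm/a
Convert to mass loss: 1.416 μm/a × 7.14 g/cm³ = 10.11 g·m⁻²·a⁻¹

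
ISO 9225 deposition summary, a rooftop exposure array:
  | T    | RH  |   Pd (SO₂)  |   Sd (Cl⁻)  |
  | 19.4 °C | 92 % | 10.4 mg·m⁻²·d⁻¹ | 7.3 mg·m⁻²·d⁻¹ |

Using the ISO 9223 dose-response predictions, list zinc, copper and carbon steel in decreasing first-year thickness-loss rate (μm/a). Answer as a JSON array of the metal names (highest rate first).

zinc: f(T) = -0.071·(T−10) [T>10 °C] = -0.6674
  SO₂ term: 0.0129·10.4^0.44·exp(0.046·92-0.6674) = 1.277
  Sd branch = 0.0175·Sd^0.57·e^(0.008·RH+0.085·T) = 0.5901 μm/a
  r_corr = 1.277 + 0.5901 = 1.867 μm/a
copper: temperature factor f = -0.080·(9.4) = -0.7520
  Pd branch = 0.0053·Pd^0.26·e^(0.059·RH+f) = 1.046 μm/a
  Sd branch = 0.01025·Sd^0.27·e^(0.036·RH+0.049·T) = 1.245 μm/a
  r_corr = 1.046 + 1.245 = 2.29 μm/a
carbon steel: temperature factor f = -0.054·(9.4) = -0.5076
  SO₂ term: 1.77·10.4^0.52·exp(0.02·92-0.5076) = 22.67
  Sd branch = 0.102·Sd^0.62·e^(0.033·RH+0.04·T) = 15.83 μm/a
  sum: 22.67 + 15.83 → r_corr = 38.5 μm/a
Ordering by μm/a: carbon steel (38.5) > copper (2.29) > zinc (1.87)

["carbon steel", "copper", "zinc"]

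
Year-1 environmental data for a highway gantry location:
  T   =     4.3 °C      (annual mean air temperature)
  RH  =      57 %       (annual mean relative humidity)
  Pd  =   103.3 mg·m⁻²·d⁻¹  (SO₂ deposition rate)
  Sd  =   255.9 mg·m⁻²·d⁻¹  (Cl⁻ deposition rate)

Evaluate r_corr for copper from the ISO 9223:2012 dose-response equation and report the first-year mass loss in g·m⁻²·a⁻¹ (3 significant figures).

copper: f(T) = +0.126·(T−10) [T≤10 °C] = -0.7182
  SO₂ term: 0.0053·103.3^0.26·exp(0.059·57-0.7182) = 0.2492
  Sd branch = 0.01025·Sd^0.27·e^(0.036·RH+0.049·T) = 0.4401 μm/a
  sum: 0.2492 + 0.4401 → r_corr = 0.6893 μm/a
Convert to mass loss: 0.6893 μm/a × 8.96 g/cm³ = 6.176 g·m⁻²·a⁻¹

r_corr = 6.18 g·m⁻²·a⁻¹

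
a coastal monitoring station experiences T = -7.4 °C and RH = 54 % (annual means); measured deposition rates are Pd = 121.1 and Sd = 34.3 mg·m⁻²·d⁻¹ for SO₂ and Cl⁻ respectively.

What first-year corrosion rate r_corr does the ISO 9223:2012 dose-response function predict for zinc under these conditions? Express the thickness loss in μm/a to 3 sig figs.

zinc: temperature factor f = +0.038·(-17.4) = -0.6612
  SO₂ term: 0.0129·121.1^0.44·exp(0.046·54-0.6612) = 0.6589
  Cl⁻ term: 0.0175·34.3^0.57·exp(0.008·54+0.085·-7.4) = 0.1078
  sum: 0.6589 + 0.1078 → r_corr = 0.7667 μm/a

r_corr = 0.767 μm/a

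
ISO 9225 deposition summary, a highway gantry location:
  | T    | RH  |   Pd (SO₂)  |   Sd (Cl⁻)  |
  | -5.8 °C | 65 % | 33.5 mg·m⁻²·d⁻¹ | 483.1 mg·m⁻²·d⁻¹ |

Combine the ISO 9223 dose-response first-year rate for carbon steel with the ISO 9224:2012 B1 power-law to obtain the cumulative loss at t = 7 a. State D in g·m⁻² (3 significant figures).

D(7) = 774 g·m⁻²

carbon steel: f(T) = +0.150·(T−10) [T≤10 °C] = -2.3700
  SO₂ term: 1.77·33.5^0.52·exp(0.02·65-2.3700) = 3.77
  Cl⁻ term: 0.102·483.1^0.62·exp(0.033·65+0.04·-5.8) = 31.88
  r_corr = 3.77 + 31.88 = 35.65 μm/a
ISO 9224: D(t) = r_corr · t^b with b = 0.523 (carbon steel, B1)
  D(7) = 35.65 × 7^0.523 = 35.65 × 2.767 = 98.64 μm
  Mass loss = 98.64 μm × 7.85 g/cm³ = 774.3 g·m⁻²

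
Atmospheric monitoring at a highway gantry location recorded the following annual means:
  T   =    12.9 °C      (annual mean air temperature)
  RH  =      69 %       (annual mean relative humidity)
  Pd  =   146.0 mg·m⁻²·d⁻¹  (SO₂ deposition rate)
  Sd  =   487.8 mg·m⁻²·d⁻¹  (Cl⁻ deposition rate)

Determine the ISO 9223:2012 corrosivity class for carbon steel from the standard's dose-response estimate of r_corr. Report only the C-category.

C5

carbon steel: temperature factor f = -0.054·(2.9) = -0.1566
  SO₂ term: 1.77·146.0^0.52·exp(0.02·69-0.1566) = 80.31
  Sd branch = 0.102·Sd^0.62·e^(0.033·RH+0.04·T) = 77.32 μm/a
  r_corr = 80.31 + 77.32 = 157.6 μm/a
ISO 9223 Table 2 (carbon steel): 80 < 158 ≤ 200 μm/a ⇒ C5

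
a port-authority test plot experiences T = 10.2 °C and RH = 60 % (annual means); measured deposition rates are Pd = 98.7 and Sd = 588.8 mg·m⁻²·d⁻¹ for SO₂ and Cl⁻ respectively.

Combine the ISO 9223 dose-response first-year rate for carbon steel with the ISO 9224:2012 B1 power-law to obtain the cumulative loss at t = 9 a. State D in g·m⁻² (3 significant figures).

D(9) = 3.00e+03 g·m⁻²

carbon steel: T>10 °C ⇒ hinge -0.054·(10.2−10) = -0.0108
  Pd branch = 1.77·Pd^0.52·e^(0.02·RH+f) = 63.31 μm/a
  Sd branch = 0.102·Sd^0.62·e^(0.033·RH+0.04·T) = 57.95 μm/a
  r_corr = 63.31 + 57.95 = 121.3 μm/a
Power-law: D(9) = r_corr · 9^0.523
  D(9) = 121.3 × 9^0.523 = 121.3 × 3.156 = 382.6 μm
  Mass loss = 382.6 μm × 7.85 g/cm³ = 3004 g·m⁻²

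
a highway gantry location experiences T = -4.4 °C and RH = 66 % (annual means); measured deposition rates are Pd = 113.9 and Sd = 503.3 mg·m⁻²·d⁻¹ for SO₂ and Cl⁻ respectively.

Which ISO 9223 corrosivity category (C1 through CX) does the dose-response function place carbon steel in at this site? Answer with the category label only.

C3

carbon steel: T≤10 °C ⇒ hinge +0.150·(-4.4−10) = -2.1600
  sulphur-dioxide contribution → 8.965 μm/a
  chloride contribution → 35.74 μm/a
  ⇒ r_corr(carbon steel) = 44.71 μm/a
44.7 μm/a falls in (25, 50] for carbon steel → category C3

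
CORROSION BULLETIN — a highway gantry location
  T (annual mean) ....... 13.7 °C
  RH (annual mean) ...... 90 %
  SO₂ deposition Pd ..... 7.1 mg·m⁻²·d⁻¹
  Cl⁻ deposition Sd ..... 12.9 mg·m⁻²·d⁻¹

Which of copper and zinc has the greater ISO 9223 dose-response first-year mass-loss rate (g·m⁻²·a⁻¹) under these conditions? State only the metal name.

copper

copper: f(T) = -0.080·(T−10) [T>10 °C] = -0.2960
  sulphur-dioxide contribution → 1.328 μm/a
  chloride contribution → 1.022 μm/a
  ⇒ r_corr(copper) = 2.349 μm/a
  mass loss = 2.349 μm/a × 8.96 g/cm³ = 21.05 g·m⁻²·a⁻¹
zinc: f(T) = -0.071·(T−10) [T>10 °C] = -0.2627
  sulphur-dioxide contribution → 1.476 μm/a
  chloride contribution → 0.4949 μm/a
  ⇒ r_corr(zinc) = 1.971 μm/a
  mass loss = 1.971 μm/a × 7.14 g/cm³ = 14.07 g·m⁻²·a⁻¹
Ordering by g·m⁻²·a⁻¹: copper (21.1) > zinc (14.1)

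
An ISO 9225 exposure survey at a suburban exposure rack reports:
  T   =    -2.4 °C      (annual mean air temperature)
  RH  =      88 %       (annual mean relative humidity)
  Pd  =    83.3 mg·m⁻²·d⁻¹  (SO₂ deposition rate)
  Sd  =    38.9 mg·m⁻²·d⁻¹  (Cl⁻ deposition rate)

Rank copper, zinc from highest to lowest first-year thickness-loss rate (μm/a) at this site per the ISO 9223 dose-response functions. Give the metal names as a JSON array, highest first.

["zinc", "copper"]

copper: f(T) = +0.126·(T−10) [T≤10 °C] = -1.5624
  Pd branch = 0.0053·Pd^0.26·e^(0.059·RH+f) = 0.6309 μm/a
  Cl⁻ term: 0.01025·38.9^0.27·exp(0.036·88+0.049·-2.4) = 0.5818
  sum: 0.6309 + 0.5818 → r_corr = 1.213 μm/a
zinc: T≤10 °C ⇒ hinge +0.038·(-2.4−10) = -0.4712
  Pd branch = 0.0129·Pd^0.44·e^(0.046·RH+f) = 3.229 μm/a
  Cl⁻ term: 0.0175·38.9^0.57·exp(0.008·88+0.085·-2.4) = 0.2325
  sum: 3.229 + 0.2325 → r_corr = 3.461 μm/a
Ordering by μm/a: zinc (3.46) > copper (1.21)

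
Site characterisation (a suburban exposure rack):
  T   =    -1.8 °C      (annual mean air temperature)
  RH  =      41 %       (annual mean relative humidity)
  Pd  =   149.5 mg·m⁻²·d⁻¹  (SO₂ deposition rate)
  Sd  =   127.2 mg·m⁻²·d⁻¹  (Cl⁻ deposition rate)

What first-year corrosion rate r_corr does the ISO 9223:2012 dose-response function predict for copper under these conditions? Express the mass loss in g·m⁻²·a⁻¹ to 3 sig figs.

r_corr = 1.80 g·m⁻²·a⁻¹

copper: temperature factor f = +0.126·(-11.8) = -1.4868
  sulphur-dioxide contribution → 0.04949 μm/a
  chloride contribution → 0.1519 μm/a
  total first-year rate 0.2014 μm/a
Convert to mass loss: 0.2014 μm/a × 8.96 g/cm³ = 1.805 g·m⁻²·a⁻¹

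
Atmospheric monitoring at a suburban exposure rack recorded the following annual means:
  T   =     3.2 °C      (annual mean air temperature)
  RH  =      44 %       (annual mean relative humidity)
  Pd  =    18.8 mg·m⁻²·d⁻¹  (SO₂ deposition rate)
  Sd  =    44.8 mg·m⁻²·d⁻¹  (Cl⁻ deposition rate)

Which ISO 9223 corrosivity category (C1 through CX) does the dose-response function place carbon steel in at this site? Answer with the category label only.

carbon steel: temperature factor f = +0.150·(-6.8) = -1.0200
  Pd branch = 1.77·Pd^0.52·e^(0.02·RH+f) = 7.075 μm/a
  Cl⁻ term: 0.102·44.8^0.62·exp(0.033·44+0.04·3.2) = 5.231
  r_corr = 7.075 + 5.231 = 12.31 μm/a
12.3 μm/a falls in (1.3, 25] for carbon steel → category C2

C2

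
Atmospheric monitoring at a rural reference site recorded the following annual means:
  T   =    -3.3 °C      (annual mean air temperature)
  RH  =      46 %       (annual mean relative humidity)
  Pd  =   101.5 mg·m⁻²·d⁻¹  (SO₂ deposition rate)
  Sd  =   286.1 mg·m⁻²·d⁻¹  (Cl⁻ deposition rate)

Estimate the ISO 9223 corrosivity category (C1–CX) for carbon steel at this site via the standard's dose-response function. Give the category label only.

C2

carbon steel: f(T) = +0.150·(T−10) [T≤10 °C] = -1.9950
  sulphur-dioxide contribution → 6.675 μm/a
  chloride contribution → 13.6 μm/a
  total first-year rate 20.28 μm/a
Category bounds: 1.3…25 μm/a bracket r_corr ⇒ C2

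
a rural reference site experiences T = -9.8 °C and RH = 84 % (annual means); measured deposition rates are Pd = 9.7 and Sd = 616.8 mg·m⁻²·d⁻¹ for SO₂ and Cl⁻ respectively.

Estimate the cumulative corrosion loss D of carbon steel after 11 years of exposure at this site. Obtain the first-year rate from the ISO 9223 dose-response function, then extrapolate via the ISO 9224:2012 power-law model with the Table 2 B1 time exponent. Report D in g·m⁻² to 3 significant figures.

carbon steel: T≤10 °C ⇒ hinge +0.150·(-9.8−10) = -2.9700
  SO₂ term: 1.77·9.7^0.52·exp(0.02·84-2.9700) = 1.588
  Cl⁻ term: 0.102·616.8^0.62·exp(0.033·84+0.04·-9.8) = 59.17
  sum: 1.588 + 59.17 → r_corr = 60.76 μm/a
Power-law: D(11) = r_corr · 11^0.523
  D(11) = 60.76 × 11^0.523 = 60.76 × 3.505 = 212.9 μm
  Mass loss = 212.9 μm × 7.85 g/cm³ = 1672 g·m⁻²

D(11) = 1.67e+03 g·m⁻²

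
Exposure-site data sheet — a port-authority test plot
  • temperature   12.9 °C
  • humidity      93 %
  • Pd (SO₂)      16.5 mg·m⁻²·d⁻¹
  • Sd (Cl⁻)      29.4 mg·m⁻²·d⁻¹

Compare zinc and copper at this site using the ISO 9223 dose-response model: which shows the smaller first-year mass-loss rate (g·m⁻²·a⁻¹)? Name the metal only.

zinc: f(T) = -0.071·(T−10) [T>10 °C] = -0.2059
  sulphur-dioxide contribution → 2.599 μm/a
  chloride contribution → 0.7574 μm/a
  total first-year rate 3.356 μm/a
  mass loss = 3.356 μm/a × 7.14 g/cm³ = 23.96 g·m⁻²·a⁻¹
copper: T>10 °C ⇒ hinge -0.080·(12.9−10) = -0.2320
  sulphur-dioxide contribution → 2.104 μm/a
  chloride contribution → 1.367 μm/a
  ⇒ r_corr(copper) = 3.471 μm/a
  mass loss = 3.471 μm/a × 8.96 g/cm³ = 31.1 g·m⁻²·a⁻¹
Ordering by g·m⁻²·a⁻¹: copper (31.1) > zinc (24)

zinc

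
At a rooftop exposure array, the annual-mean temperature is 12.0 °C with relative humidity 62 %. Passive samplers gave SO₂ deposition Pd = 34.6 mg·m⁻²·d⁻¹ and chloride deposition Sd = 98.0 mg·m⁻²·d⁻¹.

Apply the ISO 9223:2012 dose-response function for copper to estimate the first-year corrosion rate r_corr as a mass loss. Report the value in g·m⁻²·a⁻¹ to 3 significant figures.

r_corr = 9.26 g·m⁻²·a⁻¹

copper: f(T) = -0.080·(T−10) [T>10 °C] = -0.1600
  sulphur-dioxide contribution → 0.4401 μm/a
  chloride contribution → 0.593 μm/a
  ⇒ r_corr(copper) = 1.033 μm/a
Convert to mass loss: 1.033 μm/a × 8.96 g/cm³ = 9.257 g·m⁻²·a⁻¹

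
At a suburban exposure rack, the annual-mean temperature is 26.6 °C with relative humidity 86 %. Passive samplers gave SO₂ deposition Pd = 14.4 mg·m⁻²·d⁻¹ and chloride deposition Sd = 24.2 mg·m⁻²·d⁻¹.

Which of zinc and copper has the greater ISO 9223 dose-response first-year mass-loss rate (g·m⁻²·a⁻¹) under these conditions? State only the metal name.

copper

zinc: T>10 °C ⇒ hinge -0.071·(26.6−10) = -1.1786
  sulphur-dioxide contribution → 0.6706 μm/a
  chloride contribution → 2.054 μm/a
  ⇒ r_corr(zinc) = 2.724 μm/a
  mass loss = 2.724 μm/a × 7.14 g/cm³ = 19.45 g·m⁻²·a⁻¹
copper: temperature factor f = -0.080·(16.6) = -1.3280
  sulphur-dioxide contribution → 0.4491 μm/a
  chloride contribution → 1.972 μm/a
  ⇒ r_corr(copper) = 2.421 μm/a
  mass loss = 2.421 μm/a × 8.96 g/cm³ = 21.7 g·m⁻²·a⁻¹
Ordering by g·m⁻²·a⁻¹: copper (21.7) > zinc (19.5)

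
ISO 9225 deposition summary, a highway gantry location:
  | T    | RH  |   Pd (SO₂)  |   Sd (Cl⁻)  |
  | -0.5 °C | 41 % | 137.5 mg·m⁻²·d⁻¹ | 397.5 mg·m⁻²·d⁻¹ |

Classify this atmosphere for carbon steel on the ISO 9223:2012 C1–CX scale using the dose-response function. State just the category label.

carbon steel: f(T) = +0.150·(T−10) [T≤10 °C] = -1.5750
  SO₂ term: 1.77·137.5^0.52·exp(0.02·41-1.5750) = 10.76
  Cl⁻ term: 0.102·397.5^0.62·exp(0.033·41+0.04·-0.5) = 15.82
  sum: 10.76 + 15.82 → r_corr = 26.58 μm/a
Category bounds: 25…50 μm/a bracket r_corr ⇒ C3

C3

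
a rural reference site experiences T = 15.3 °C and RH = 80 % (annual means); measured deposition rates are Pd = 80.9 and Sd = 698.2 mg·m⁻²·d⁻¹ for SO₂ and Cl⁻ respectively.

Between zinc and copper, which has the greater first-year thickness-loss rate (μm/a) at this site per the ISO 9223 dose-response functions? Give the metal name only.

zinc: T>10 °C ⇒ hinge -0.071·(15.3−10) = -0.3763
  Pd branch = 0.0129·Pd^0.44·e^(0.046·RH+f) = 2.426 μm/a
  Sd branch = 0.0175·Sd^0.57·e^(0.008·RH+0.085·T) = 5.092 μm/a
  r_corr = 2.426 + 5.092 = 7.517 μm/a
copper: T>10 °C ⇒ hinge -0.080·(15.3−10) = -0.4240
  SO₂ term: 0.0053·80.9^0.26·exp(0.059·80-0.4240) = 1.219
  Cl⁻ term: 0.01025·698.2^0.27·exp(0.036·80+0.049·15.3) = 2.264
  r_corr = 1.219 + 2.264 = 3.484 μm/a
Ordering by μm/a: zinc (7.52) > copper (3.48)

zinc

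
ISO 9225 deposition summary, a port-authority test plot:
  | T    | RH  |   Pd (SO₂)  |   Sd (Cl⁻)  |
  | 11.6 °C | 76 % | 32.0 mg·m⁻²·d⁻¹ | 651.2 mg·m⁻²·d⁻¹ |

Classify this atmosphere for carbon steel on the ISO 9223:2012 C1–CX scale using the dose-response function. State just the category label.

carbon steel: f(T) = -0.054·(T−10) [T>10 °C] = -0.0864
  Pd branch = 1.77·Pd^0.52·e^(0.02·RH+f) = 45 μm/a
  Sd branch = 0.102·Sd^0.62·e^(0.033·RH+0.04·T) = 110.6 μm/a
  sum: 45 + 110.6 → r_corr = 155.6 μm/a
ISO 9223 Table 2 (carbon steel): 80 < 156 ≤ 200 μm/a ⇒ C5

C5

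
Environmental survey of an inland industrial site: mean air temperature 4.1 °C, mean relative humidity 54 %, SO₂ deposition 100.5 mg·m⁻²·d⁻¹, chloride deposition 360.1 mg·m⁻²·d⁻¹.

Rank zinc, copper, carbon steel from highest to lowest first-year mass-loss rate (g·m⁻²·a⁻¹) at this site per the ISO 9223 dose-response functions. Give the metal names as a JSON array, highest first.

zinc: temperature factor f = +0.038·(-5.9) = -0.2242
  Pd branch = 0.0129·Pd^0.44·e^(0.046·RH+f) = 0.9396 μm/a
  Cl⁻ term: 0.0175·360.1^0.57·exp(0.008·54+0.085·4.1) = 1.094
  sum: 0.9396 + 1.094 → r_corr = 2.034 μm/a
  mass loss = 2.034 μm/a × 7.14 g/cm³ = 14.52 g·m⁻²·a⁻¹
copper: temperature factor f = +0.126·(-5.9) = -0.7434
  SO₂ term: 0.0053·100.5^0.26·exp(0.059·54-0.7434) = 0.2021
  Cl⁻ term: 0.01025·360.1^0.27·exp(0.036·54+0.049·4.1) = 0.429
  r_corr = 0.2021 + 0.429 = 0.6312 μm/a
  mass loss = 0.6312 μm/a × 8.96 g/cm³ = 5.655 g·m⁻²·a⁻¹
carbon steel: T≤10 °C ⇒ hinge +0.150·(4.1−10) = -0.8850
  SO₂ term: 1.77·100.5^0.52·exp(0.02·54-0.8850) = 23.65
  Cl⁻ term: 0.102·360.1^0.62·exp(0.033·54+0.04·4.1) = 27.46
  sum: 23.65 + 27.46 → r_corr = 51.11 μm/a
  mass loss = 51.11 μm/a × 7.85 g/cm³ = 401.2 g·m⁻²·a⁻¹
Ordering by g·m⁻²·a⁻¹: carbon steel (401) > zinc (14.5) > copper (5.66)

["carbon steel", "zinc", "copper"]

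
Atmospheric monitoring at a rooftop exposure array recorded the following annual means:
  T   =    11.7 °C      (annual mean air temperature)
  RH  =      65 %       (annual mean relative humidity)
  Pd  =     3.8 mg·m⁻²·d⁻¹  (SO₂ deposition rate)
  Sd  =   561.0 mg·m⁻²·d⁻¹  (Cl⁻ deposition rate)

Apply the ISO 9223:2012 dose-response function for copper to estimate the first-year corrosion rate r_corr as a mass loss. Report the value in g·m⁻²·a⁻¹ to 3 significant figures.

r_corr = 12.1 g·m⁻²·a⁻¹

copper: temperature factor f = -0.080·(1.7) = -0.1360
  sulphur-dioxide contribution → 0.303 μm/a
  chloride contribution → 1.043 μm/a
  ⇒ r_corr(copper) = 1.346 μm/a
Convert to mass loss: 1.346 μm/a × 8.96 g/cm³ = 12.06 g·m⁻²·a⁻¹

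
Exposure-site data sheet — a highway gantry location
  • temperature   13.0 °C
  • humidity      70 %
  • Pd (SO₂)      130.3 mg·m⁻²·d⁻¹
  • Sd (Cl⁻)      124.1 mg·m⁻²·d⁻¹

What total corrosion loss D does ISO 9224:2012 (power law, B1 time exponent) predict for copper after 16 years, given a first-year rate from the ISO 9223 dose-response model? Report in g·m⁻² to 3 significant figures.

copper: f(T) = -0.080·(T−10) [T>10 °C] = -0.2400
  SO₂ term: 0.0053·130.3^0.26·exp(0.059·70-0.2400) = 0.9195
  Cl⁻ term: 0.01025·124.1^0.27·exp(0.036·70+0.049·13.0) = 0.8853
  r_corr = 0.9195 + 0.8853 = 1.805 μm/a
ISO 9224: D(t) = r_corr · t^b with b = 0.667 (copper, B1)
  D(16) = 1.805 × 16^0.667 = 1.805 × 6.355 = 11.47 μm
  Mass loss = 11.47 μm × 8.96 g/cm³ = 102.8 g·m⁻²

D(16) = 103 g·m⁻²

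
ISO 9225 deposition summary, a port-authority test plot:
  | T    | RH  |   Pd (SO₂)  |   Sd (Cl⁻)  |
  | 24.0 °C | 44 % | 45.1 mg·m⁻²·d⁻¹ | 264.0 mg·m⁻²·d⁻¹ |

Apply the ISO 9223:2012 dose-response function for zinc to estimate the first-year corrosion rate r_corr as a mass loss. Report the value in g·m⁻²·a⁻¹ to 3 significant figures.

zinc: T>10 °C ⇒ hinge -0.071·(24.0−10) = -0.9940
  Pd branch = 0.0129·Pd^0.44·e^(0.046·RH+f) = 0.1931 μm/a
  Sd branch = 0.0175·Sd^0.57·e^(0.008·RH+0.085·T) = 4.594 μm/a
  sum: 0.1931 + 4.594 → r_corr = 4.787 μm/a
Convert to mass loss: 4.787 μm/a × 7.14 g/cm³ = 34.18 g·m⁻²·a⁻¹

r_corr = 34.2 g·m⁻²·a⁻¹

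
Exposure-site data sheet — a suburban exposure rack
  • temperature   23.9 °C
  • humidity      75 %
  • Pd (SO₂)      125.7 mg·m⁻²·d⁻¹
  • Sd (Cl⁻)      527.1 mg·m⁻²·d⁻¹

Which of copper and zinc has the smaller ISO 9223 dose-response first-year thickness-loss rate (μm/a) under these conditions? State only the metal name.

copper

copper: f(T) = -0.080·(T−10) [T>10 °C] = -1.1120
  sulphur-dioxide contribution → 0.5116 μm/a
  chloride contribution → 2.672 μm/a
  ⇒ r_corr(copper) = 3.184 μm/a
zinc: T>10 °C ⇒ hinge -0.071·(23.9−10) = -0.9869
  sulphur-dioxide contribution → 1.271 μm/a
  chloride contribution → 8.657 μm/a
  ⇒ r_corr(zinc) = 9.928 μm/a
Ordering by μm/a: zinc (9.93) > copper (3.18)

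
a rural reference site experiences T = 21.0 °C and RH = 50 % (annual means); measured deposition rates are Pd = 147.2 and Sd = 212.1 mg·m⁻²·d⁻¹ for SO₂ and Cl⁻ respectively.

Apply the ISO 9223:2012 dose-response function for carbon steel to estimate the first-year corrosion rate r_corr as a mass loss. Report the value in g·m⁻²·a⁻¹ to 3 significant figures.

carbon steel: temperature factor f = -0.054·(11.0) = -0.5940
  Pd branch = 1.77·Pd^0.52·e^(0.02·RH+f) = 35.61 μm/a
  Cl⁻ term: 0.102·212.1^0.62·exp(0.033·50+0.04·21.0) = 34.08
  r_corr = 35.61 + 34.08 = 69.69 μm/a
Convert to mass loss: 69.69 μm/a × 7.85 g/cm³ = 547.1 g·m⁻²·a⁻¹

r_corr = 547 g·m⁻²·a⁻¹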